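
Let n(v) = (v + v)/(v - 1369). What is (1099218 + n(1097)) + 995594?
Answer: 284893335/136 ≈ 2.0948e+6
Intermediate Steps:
n(v) = 2*v/(-1369 + v) (n(v) = (2*v)/(-1369 + v) = 2*v/(-1369 + v))
(1099218 + n(1097)) + 995594 = (1099218 + 2*1097/(-1369 + 1097)) + 995594 = (1099218 + 2*1097/(-272)) + 995594 = (1099218 + 2*1097*(-1/272)) + 995594 = (1099218 - 1097/136) + 995594 = 149492551/136 + 995594 = 284893335/136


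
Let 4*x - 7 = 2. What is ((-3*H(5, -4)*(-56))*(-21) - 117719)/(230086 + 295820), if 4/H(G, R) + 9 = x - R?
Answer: -1238461/5784966 ≈ -0.21408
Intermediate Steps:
x = 9/4 (x = 7/4 + (1/4)*2 = 7/4 + 1/2 = 9/4 ≈ 2.2500)
H(G, R) = 4/(-27/4 - R) (H(G, R) = 4/(-9 + (9/4 - R)) = 4/(-27/4 - R))
((-3*H(5, -4)*(-56))*(-21) - 117719)/(230086 + 295820) = ((-(-48)/(27 + 4*(-4))*(-56))*(-21) - 117719)/(230086 + 295820) = ((-(-48)/(27 - 16)*(-56))*(-21) - 117719)/525906 = ((-(-48)/11*(-56))*(-21) - 117719)*(1/525906) = ((-3*(-16/11)*(-56))*(-21) - 117719)*(1/525906) = (((48/11)*(-56))*(-21) - 117719)*(1/525906) = (-2688/11*(-21) - 117719)*(1/525906) = (56448/11 - 117719)*(1/525906) = -1238461/11*1/525906 = -1238461/5784966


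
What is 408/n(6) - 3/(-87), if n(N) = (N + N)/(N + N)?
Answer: 11833/29 ≈ 408.03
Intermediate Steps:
n(N) = 1 (n(N) = (2*N)/((2*N)) = (2*N)*(1/(2*N)) = 1)
408/n(6) - 3/(-87) = 408/1 - 3/(-87) = 408*1 - 3*(-1/87) = 408 + 1/29 = 11833/29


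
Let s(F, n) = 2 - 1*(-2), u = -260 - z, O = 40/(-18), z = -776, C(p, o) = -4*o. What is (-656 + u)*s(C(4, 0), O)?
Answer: -560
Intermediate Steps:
O = -20/9 (O = 40*(-1/18) = -20/9 ≈ -2.2222)
u = 516 (u = -260 - 1*(-776) = -260 + 776 = 516)
s(F, n) = 4 (s(F, n) = 2 + 2 = 4)
(-656 + u)*s(C(4, 0), O) = (-656 + 516)*4 = -140*4 = -560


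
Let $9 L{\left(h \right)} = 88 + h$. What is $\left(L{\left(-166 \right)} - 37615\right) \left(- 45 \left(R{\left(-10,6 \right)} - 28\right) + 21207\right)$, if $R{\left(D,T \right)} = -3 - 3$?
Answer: $-855449309$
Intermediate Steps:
$R{\left(D,T \right)} = -6$ ($R{\left(D,T \right)} = -3 - 3 = -6$)
$L{\left(h \right)} = \frac{88}{9} + \frac{h}{9}$ ($L{\left(h \right)} = \frac{88 + h}{9} = \frac{88}{9} + \frac{h}{9}$)
$\left(L{\left(-166 \right)} - 37615\right) \left(- 45 \left(R{\left(-10,6 \right)} - 28\right) + 21207\right) = \left(\left(\frac{88}{9} + \frac{1}{9} \left(-166\right)\right) - 37615\right) \left(- 45 \left(-6 - 28\right) + 21207\right) = \left(\left(\frac{88}{9} - \frac{166}{9}\right) - 37615\right) \left(\left(-45\right) \left(-34\right) + 21207\right) = \left(- \frac{26}{3} - 37615\right) \left(1530 + 21207\right) = \left(- \frac{112871}{3}\right) 22737 = -855449309$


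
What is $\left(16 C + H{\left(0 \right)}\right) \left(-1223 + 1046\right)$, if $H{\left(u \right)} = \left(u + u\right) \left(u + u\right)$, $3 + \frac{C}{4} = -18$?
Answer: $237888$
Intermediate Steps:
$C = -84$ ($C = -12 + 4 \left(-18\right) = -12 - 72 = -84$)
$H{\left(u \right)} = 4 u^{2}$ ($H{\left(u \right)} = 2 u 2 u = 4 u^{2}$)
$\left(16 C + H{\left(0 \right)}\right) \left(-1223 + 1046\right) = \left(16 \left(-84\right) + 4 \cdot 0^{2}\right) \left(-1223 + 1046\right) = \left(-1344 + 4 \cdot 0\right) \left(-177\right) = \left(-1344 + 0\right) \left(-177\right) = \left(-1344\right) \left(-177\right) = 237888$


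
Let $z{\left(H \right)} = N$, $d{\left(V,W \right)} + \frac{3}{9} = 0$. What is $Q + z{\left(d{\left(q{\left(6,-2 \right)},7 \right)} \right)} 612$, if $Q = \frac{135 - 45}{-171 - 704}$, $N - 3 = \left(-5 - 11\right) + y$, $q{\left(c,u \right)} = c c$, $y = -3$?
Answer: $- \frac{1713618}{175} \approx -9792.1$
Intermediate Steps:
$q{\left(c,u \right)} = c^{2}$
$d{\left(V,W \right)} = - \frac{1}{3}$ ($d{\left(V,W \right)} = - \frac{1}{3} + 0 = - \frac{1}{3}$)
$N = -16$ ($N = 3 - 19 = -16$)
$z{\left(H \right)} = -16$
$Q = - \frac{18}{175}$ ($Q = \frac{90}{-875} = 90 \left(- \frac{1}{875}\right) = - \frac{18}{175} \approx -0.10286$)
$Q + z{\left(d{\left(q{\left(6,-2 \right)},7 \right)} \right)} 612 = - \frac{18}{175} - 9792 = - \frac{1713618}{175}$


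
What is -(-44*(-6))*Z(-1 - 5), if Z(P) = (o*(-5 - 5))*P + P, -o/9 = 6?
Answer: 856944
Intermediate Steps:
o = -54 (o = -9*6 = -54)
Z(P) = 541*P (Z(P) = (-54*(-5 - 5))*P + P = (-54*(-10))*P + P = 540*P + P = 541*P)
-(-44*(-6))*Z(-1 - 5) = -(-44*(-6))*541*(-1 - 5) = -264*541*(-6) = -264*(-3246) = -1*(-856944) = 856944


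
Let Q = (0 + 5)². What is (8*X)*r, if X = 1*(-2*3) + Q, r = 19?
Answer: 2888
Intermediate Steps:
Q = 25 (Q = 5² = 25)
X = 19 (X = 1*(-2*3) + 25 = 1*(-6) + 25 = -6 + 25 = 19)
(8*X)*r = (8*19)*19 = 152*19 = 2888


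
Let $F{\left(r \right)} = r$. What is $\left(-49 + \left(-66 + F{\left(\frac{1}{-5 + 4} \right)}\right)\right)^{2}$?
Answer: $13456$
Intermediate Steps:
$\left(-49 + \left(-66 + F{\left(\frac{1}{-5 + 4} \right)}\right)\right)^{2} = \left(-49 - \left(66 - \frac{1}{-5 + 4}\right)\right)^{2} = \left(-49 - \left(66 - \frac{1}{-1}\right)\right)^{2} = \left(-49 - 67\right)^{2} = \left(-116\right)^{2} = 13456$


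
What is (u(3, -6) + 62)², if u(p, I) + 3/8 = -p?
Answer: 219961/64 ≈ 3436.9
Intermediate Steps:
u(p, I) = -3/8 - p
(u(3, -6) + 62)² = ((-3/8 - 1*3) + 62)² = ((-3/8 - 3) + 62)² = (-27/8 + 62)² = (469/8)² = 219961/64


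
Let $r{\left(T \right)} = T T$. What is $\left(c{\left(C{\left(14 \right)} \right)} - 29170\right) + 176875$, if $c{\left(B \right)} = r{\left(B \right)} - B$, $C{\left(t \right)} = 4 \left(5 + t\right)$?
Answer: $153405$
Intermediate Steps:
$r{\left(T \right)} = T^{2}$
$C{\left(t \right)} = 20 + 4 t$
$c{\left(B \right)} = B^{2} - B$
$\left(c{\left(C{\left(14 \right)} \right)} - 29170\right) + 176875 = \left(\left(20 + 4 \cdot 14\right) \left(-1 + \left(20 + 4 \cdot 14\right)\right) - 29170\right) + 176875 = \left(\left(20 + 56\right) \left(-1 + \left(20 + 56\right)\right) - 29170\right) + 176875 = \left(76 \left(-1 + 76\right) - 29170\right) + 176875 = \left(76 \cdot 75 - 29170\right) + 176875 = \left(5700 - 29170\right) + 176875 = -23470 + 176875 = 153405$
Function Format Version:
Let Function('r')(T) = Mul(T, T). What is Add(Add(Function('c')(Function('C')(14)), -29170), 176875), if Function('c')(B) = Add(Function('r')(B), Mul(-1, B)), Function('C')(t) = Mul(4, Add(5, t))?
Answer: 153405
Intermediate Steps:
Function('r')(T) = Pow(T, 2)
Function('C')(t) = Add(20, Mul(4, t))
Function('c')(B) = Add(Pow(B, 2), Mul(-1, B))
Add(Add(Function('c')(Function('C')(14)), -29170), 176875) = Add(Add(Mul(Add(20, Mul(4, 14)), Add(-1, Add(20, Mul(4, 14)))), -29170), 176875) = Add(Add(Mul(Add(20, 56), Add(-1, Add(20, 56))), -29170), 176875) = Add(Add(Mul(76, Add(-1, 76)), -29170), 176875) = Add(Add(Mul(76, 75), -29170), 176875) = Add(Add(5700, -29170), 176875) = Add(-23470, 176875) = 153405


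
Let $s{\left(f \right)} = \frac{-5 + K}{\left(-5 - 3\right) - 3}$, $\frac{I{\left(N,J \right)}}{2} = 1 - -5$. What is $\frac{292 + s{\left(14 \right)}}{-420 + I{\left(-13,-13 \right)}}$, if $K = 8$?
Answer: $- \frac{3209}{4488} \approx -0.71502$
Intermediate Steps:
$I{\left(N,J \right)} = 12$ ($I{\left(N,J \right)} = 2 \left(1 - -5\right) = 2 \left(1 + 5\right) = 2 \cdot 6 = 12$)
$s{\left(f \right)} = - \frac{3}{11}$ ($s{\left(f \right)} = \frac{-5 + 8}{\left(-5 - 3\right) - 3} = \frac{3}{-8 - 3} = \frac{3}{-11} = 3 \left(- \frac{1}{11}\right) = - \frac{3}{11}$)
$\frac{292 + s{\left(14 \right)}}{-420 + I{\left(-13,-13 \right)}} = \frac{292 - \frac{3}{11}}{-420 + 12} = \frac{3209}{11 \left(-408\right)} = \frac{3209}{11} \left(- \frac{1}{408}\right) = - \frac{3209}{4488}$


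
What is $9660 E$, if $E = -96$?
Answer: $-927360$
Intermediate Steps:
$9660 E = 9660 \left(-96\right) = -927360$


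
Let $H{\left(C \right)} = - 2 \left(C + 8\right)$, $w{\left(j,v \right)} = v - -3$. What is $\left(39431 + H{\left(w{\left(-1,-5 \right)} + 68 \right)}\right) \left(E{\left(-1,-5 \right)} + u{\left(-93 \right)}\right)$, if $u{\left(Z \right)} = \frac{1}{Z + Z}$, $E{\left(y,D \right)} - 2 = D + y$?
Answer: $- \frac{29265835}{186} \approx -1.5734 \cdot 10^{5}$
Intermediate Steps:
$w{\left(j,v \right)} = 3 + v$ ($w{\left(j,v \right)} = v + 3 = 3 + v$)
$E{\left(y,D \right)} = 2 + D + y$ ($E{\left(y,D \right)} = 2 + \left(D + y\right) = 2 + D + y$)
$u{\left(Z \right)} = \frac{1}{2 Z}$
$H{\left(C \right)} = -16 - 2 C$ ($H{\left(C \right)} = - 2 \left(8 + C\right) = -16 - 2 C$)
$\left(39431 + H{\left(w{\left(-1,-5 \right)} + 68 \right)}\right) \left(E{\left(-1,-5 \right)} + u{\left(-93 \right)}\right) = \left(39431 - \left(16 + 2 \left(\left(3 - 5\right) + 68\right)\right)\right) \left(\left(2 - 5 - 1\right) + \frac{1}{2 \left(-93\right)}\right) = \left(39431 - \left(16 + 2 \left(-2 + 68\right)\right)\right) \left(-4 + \frac{1}{2} \left(- \frac{1}{93}\right)\right) = \left(39431 - 148\right) \left(-4 - \frac{1}{186}\right) = \left(39431 - 148\right) \left(- \frac{745}{186}\right) = 39283 \left(- \frac{745}{186}\right) = - \frac{29265835}{186}$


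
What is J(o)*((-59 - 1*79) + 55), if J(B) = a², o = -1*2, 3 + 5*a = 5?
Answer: -332/25 ≈ -13.280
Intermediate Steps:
a = ⅖ (a = -⅗ + (⅕)*5 = -⅗ + 1 = ⅖ ≈ 0.40000)
o = -2
J(B) = 4/25 (J(B) = (⅖)² = 4/25)
J(o)*((-59 - 1*79) + 55) = 4*((-59 - 1*79) + 55)/25 = 4*((-59 - 79) + 55)/25 = 4*(-138 + 55)/25 = (4/25)*(-83) = -332/25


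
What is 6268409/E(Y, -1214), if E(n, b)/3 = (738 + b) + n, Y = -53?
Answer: -6268409/1587 ≈ -3949.8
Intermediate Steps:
E(n, b) = 2214 + 3*b + 3*n (E(n, b) = 3*((738 + b) + n) = 3*(738 + b + n) = 2214 + 3*b + 3*n)
6268409/E(Y, -1214) = 6268409/(2214 + 3*(-1214) + 3*(-53)) = 6268409/(2214 - 3642 - 159) = 6268409/(-1587) = 6268409*(-1/1587) = -6268409/1587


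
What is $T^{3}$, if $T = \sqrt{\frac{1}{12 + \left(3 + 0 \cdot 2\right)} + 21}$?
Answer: $\frac{632 \sqrt{1185}}{225} \approx 96.693$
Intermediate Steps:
$T = \frac{2 \sqrt{1185}}{15}$ ($T = \sqrt{\frac{1}{12 + \left(3 + 0\right)} + 21} = \sqrt{\frac{1}{12 + 3} + 21} = \sqrt{\frac{1}{15} + 21} = \sqrt{\frac{316}{15}} = \frac{2 \sqrt{1185}}{15} \approx 4.5898$)
$T^{3} = \left(\frac{2 \sqrt{1185}}{15}\right)^{3} = \frac{632 \sqrt{1185}}{225}$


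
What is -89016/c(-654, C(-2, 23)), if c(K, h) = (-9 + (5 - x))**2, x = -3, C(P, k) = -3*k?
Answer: -89016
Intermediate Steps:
c(K, h) = 1 (c(K, h) = (-9 + (5 - 1*(-3)))**2 = (-9 + (5 + 3))**2 = (-9 + 8)**2 = (-1)**2 = 1)
-89016/c(-654, C(-2, 23)) = -89016/1 = -89016*1 = -89016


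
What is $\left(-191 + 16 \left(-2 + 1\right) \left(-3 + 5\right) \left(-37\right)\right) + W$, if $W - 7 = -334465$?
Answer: $-333465$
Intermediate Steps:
$W = -334458$ ($W = 7 - 334465 = -334458$)
$\left(-191 + 16 \left(-2 + 1\right) \left(-3 + 5\right) \left(-37\right)\right) + W = \left(-191 + 16 \left(-2 + 1\right) \left(-3 + 5\right) \left(-37\right)\right) - 334458 = \left(-191 + 16 \left(\left(-1\right) 2\right) \left(-37\right)\right) - 334458 = \left(-191 + 16 \left(-2\right) \left(-37\right)\right) - 334458 = \left(-191 - -1184\right) - 334458 = \left(-191 + 1184\right) - 334458 = 993 - 334458 = -333465$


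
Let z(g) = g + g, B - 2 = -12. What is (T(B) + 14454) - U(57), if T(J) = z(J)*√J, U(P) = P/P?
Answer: 14453 - 20*I*√10 ≈ 14453.0 - 63.246*I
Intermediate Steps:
U(P) = 1
B = -10 (B = 2 - 12 = -10)
z(g) = 2*g
T(J) = 2*J^(3/2) (T(J) = (2*J)*√J = 2*J^(3/2))
(T(B) + 14454) - U(57) = (2*(-10)^(3/2) + 14454) - 1*1 = (2*(-10*I*√10) + 14454) - 1 = (-20*I*√10 + 14454) - 1 = (14454 - 20*I*√10) - 1 = 14453 - 20*I*√10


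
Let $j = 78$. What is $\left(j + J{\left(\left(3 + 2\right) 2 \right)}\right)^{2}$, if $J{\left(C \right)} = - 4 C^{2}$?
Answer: $103684$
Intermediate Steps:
$\left(j + J{\left(\left(3 + 2\right) 2 \right)}\right)^{2} = \left(78 - 4 \left(\left(3 + 2\right) 2\right)^{2}\right)^{2} = \left(78 - 4 \left(5 \cdot 2\right)^{2}\right)^{2} = \left(78 - 4 \cdot 10^{2}\right)^{2} = \left(78 - 400\right)^{2} = \left(-322\right)^{2} = 103684$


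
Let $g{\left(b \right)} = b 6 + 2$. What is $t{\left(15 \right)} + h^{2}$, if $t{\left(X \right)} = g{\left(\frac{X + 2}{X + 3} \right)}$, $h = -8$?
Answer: $\frac{215}{3} \approx 71.667$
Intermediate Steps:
$g{\left(b \right)} = 2 + 6 b$ ($g{\left(b \right)} = 6 b + 2 = 2 + 6 b$)
$t{\left(X \right)} = 2 + \frac{6 \left(2 + X\right)}{3 + X}$ ($t{\left(X \right)} = 2 + 6 \frac{X + 2}{X + 3} = 2 + 6 \frac{2 + X}{3 + X} = 2 + \frac{6 \left(2 + X\right)}{3 + X}$)
$t{\left(15 \right)} + h^{2} = \frac{2 \left(9 + 4 \cdot 15\right)}{3 + 15} + \left(-8\right)^{2} = \frac{2 \left(9 + 60\right)}{18} + 64 = 2 \cdot \frac{1}{18} \cdot 69 + 64 = \frac{23}{3} + 64 = \frac{215}{3}$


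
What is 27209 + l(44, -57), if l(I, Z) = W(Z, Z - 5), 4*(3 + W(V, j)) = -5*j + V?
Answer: 109077/4 ≈ 27269.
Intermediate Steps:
W(V, j) = -3 - 5*j/4 + V/4 (W(V, j) = -3 + (-5*j + V)/4 = -3 + (V - 5*j)/4 = -3 + (-5*j/4 + V/4) = -3 - 5*j/4 + V/4)
l(I, Z) = 13/4 - Z (l(I, Z) = -3 - 5*(Z - 5)/4 + Z/4 = -3 - 5*(-5 + Z)/4 + Z/4 = -3 + (25/4 - 5*Z/4) + Z/4 = 13/4 - Z)
27209 + l(44, -57) = 27209 + (13/4 - 1*(-57)) = 27209 + (13/4 + 57) = 27209 + 241/4 = 109077/4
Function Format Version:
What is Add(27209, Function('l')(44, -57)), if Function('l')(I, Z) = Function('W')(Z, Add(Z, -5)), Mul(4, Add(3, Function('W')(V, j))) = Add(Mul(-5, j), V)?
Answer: Rational(109077, 4) ≈ 27269.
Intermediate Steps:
Function('W')(V, j) = Add(-3, Mul(Rational(-5, 4), j), Mul(Rational(1, 4), V)) (Function('W')(V, j) = Add(-3, Mul(Rational(1, 4), Add(Mul(-5, j), V))) = Add(-3, Mul(Rational(1, 4), Add(V, Mul(-5, j)))) = Add(-3, Add(Mul(Rational(-5, 4), j), Mul(Rational(1, 4), V))) = Add(-3, Mul(Rational(-5, 4), j), Mul(Rational(1, 4), V)))
Function('l')(I, Z) = Add(Rational(13, 4), Mul(-1, Z)) (Function('l')(I, Z) = Add(-3, Mul(Rational(-5, 4), Add(Z, -5)), Mul(Rational(1, 4), Z)) = Add(-3, Mul(Rational(-5, 4), Add(-5, Z)), Mul(Rational(1, 4), Z)) = Add(-3, Add(Rational(25, 4), Mul(Rational(-5, 4), Z)), Mul(Rational(1, 4), Z)) = Add(Rational(13, 4), Mul(-1, Z)))
Add(27209, Function('l')(44, -57)) = Add(27209, Add(Rational(13, 4), Mul(-1, -57))) = Add(27209, Add(Rational(13, 4), 57)) = Add(27209, Rational(241, 4)) = Rational(109077, 4)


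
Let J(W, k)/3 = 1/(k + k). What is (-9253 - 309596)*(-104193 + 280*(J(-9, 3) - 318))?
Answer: 61567509957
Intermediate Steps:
J(W, k) = 3/(2*k) (J(W, k) = 3/(k + k) = 3/((2*k)) = 3*(1/(2*k)) = 3/(2*k))
(-9253 - 309596)*(-104193 + 280*(J(-9, 3) - 318)) = (-9253 - 309596)*(-104193 + 280*((3/2)/3 - 318)) = -318849*(-104193 + 280*((3/2)*(⅓) - 318)) = -318849*(-104193 + 280*(½ - 318)) = -318849*(-104193 + 280*(-635/2)) = -318849*(-104193 - 88900) = -318849*(-193093) = 61567509957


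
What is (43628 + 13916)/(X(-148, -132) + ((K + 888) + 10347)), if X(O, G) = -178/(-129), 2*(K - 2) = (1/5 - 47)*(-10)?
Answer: 7423176/1479937 ≈ 5.0159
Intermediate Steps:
K = 236 (K = 2 + ((1/5 - 47)*(-10))/2 = 2 + (-234/5*(-10))/2 = 2 + (1/2)*468 = 2 + 234 = 236)
X(O, G) = 178/129 (X(O, G) = -178*(-1/129) = 178/129)
(43628 + 13916)/(X(-148, -132) + ((K + 888) + 10347)) = (43628 + 13916)/(178/129 + ((236 + 888) + 10347)) = 57544/(178/129 + (1124 + 10347)) = 57544/(178/129 + 11471) = 57544/(1479937/129) = 57544*(129/1479937) = 7423176/1479937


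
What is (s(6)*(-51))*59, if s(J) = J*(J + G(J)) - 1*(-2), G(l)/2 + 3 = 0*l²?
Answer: -6018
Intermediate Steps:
G(l) = -6 (G(l) = -6 + 2*(0*l²) = -6 + 2*0 = -6 + 0 = -6)
s(J) = 2 + J*(-6 + J) (s(J) = J*(J - 6) - 1*(-2) = J*(-6 + J) + 2 = 2 + J*(-6 + J))
(s(6)*(-51))*59 = ((2 + 6² - 6*6)*(-51))*59 = ((2 + 36 - 36)*(-51))*59 = (2*(-51))*59 = -102*59 = -6018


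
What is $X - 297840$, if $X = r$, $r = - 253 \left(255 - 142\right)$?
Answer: $-326429$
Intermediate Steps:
$r = -28589$ ($r = - 253 \left(255 - 142\right) = \left(-253\right) 113 = -28589$)
$X = -28589$
$X - 297840 = -28589 - 297840 = -326429$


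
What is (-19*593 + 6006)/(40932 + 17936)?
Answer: -5261/58868 ≈ -0.089369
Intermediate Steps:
(-19*593 + 6006)/(40932 + 17936) = (-11267 + 6006)/58868 = -5261*1/58868 = -5261/58868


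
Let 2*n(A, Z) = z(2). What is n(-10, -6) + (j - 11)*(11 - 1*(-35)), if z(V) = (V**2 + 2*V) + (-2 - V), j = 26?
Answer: 692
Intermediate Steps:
z(V) = -2 + V + V**2
n(A, Z) = 2 (n(A, Z) = (-2 + 2 + 2**2)/2 = (-2 + 2 + 4)/2 = (1/2)*4 = 2)
n(-10, -6) + (j - 11)*(11 - 1*(-35)) = 2 + (26 - 11)*(11 - 1*(-35)) = 2 + 15*(11 + 35) = 2 + 15*46 = 2 + 690 = 692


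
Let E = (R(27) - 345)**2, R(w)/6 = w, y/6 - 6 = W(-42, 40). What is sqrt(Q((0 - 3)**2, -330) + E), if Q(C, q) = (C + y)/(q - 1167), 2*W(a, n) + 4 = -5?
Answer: sqrt(8338791495)/499 ≈ 183.00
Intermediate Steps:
W(a, n) = -9/2 (W(a, n) = -2 + (1/2)*(-5) = -2 - 5/2 = -9/2)
y = 9 (y = 36 + 6*(-9/2) = 36 - 27 = 9)
R(w) = 6*w
Q(C, q) = (9 + C)/(-1167 + q) (Q(C, q) = (C + 9)/(q - 1167) = (9 + C)/(-1167 + q))
E = 33489 (E = (6*27 - 345)**2 = (162 - 345)**2 = (-183)**2 = 33489)
sqrt(Q((0 - 3)**2, -330) + E) = sqrt((9 + (0 - 3)**2)/(-1167 - 330) + 33489) = sqrt((9 + (-3)**2)/(-1497) + 33489) = sqrt(-(9 + 9)/1497 + 33489) = sqrt(-1/1497*18 + 33489) = sqrt(-6/499 + 33489) = sqrt(16711005/499) = sqrt(8338791495)/499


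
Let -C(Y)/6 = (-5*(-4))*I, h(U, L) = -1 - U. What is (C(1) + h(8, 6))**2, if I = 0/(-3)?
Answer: 81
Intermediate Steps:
I = 0 (I = 0*(-1/3) = 0)
C(Y) = 0 (C(Y) = -6*(-5*(-4))*0 = -120*0 = -6*0 = 0)
(C(1) + h(8, 6))**2 = (0 + (-1 - 1*8))**2 = (0 + (-1 - 8))**2 = (0 - 9)**2 = (-9)**2 = 81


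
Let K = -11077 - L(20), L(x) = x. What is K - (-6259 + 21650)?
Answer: -26488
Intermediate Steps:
K = -11097 (K = -11077 - 1*20 = -11077 - 20 = -11097)
K - (-6259 + 21650) = -11097 - (-6259 + 21650) = -11097 - 1*15391 = -11097 - 15391 = -26488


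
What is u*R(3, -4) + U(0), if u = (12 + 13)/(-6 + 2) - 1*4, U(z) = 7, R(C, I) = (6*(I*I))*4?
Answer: -3929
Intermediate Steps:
R(C, I) = 24*I² (R(C, I) = (6*I²)*4 = 24*I²)
u = -41/4 (u = 25/(-4) - 4 = 25*(-¼) - 4 = -25/4 - 4 = -41/4 ≈ -10.250)
u*R(3, -4) + U(0) = -246*(-4)² + 7 = -246*16 + 7 = -41/4*384 + 7 = -3936 + 7 = -3929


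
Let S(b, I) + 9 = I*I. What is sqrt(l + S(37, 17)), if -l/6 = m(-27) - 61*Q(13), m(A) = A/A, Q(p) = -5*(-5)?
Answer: 4*sqrt(589) ≈ 97.077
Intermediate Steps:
Q(p) = 25
m(A) = 1
S(b, I) = -9 + I**2 (S(b, I) = -9 + I*I = -9 + I**2)
l = 9144 (l = -6*(1 - 61*25) = -6*(1 - 1525) = -6*(-1524) = 9144)
sqrt(l + S(37, 17)) = sqrt(9144 + (-9 + 17**2)) = sqrt(9144 + (-9 + 289)) = sqrt(9144 + 280) = sqrt(9424) = 4*sqrt(589)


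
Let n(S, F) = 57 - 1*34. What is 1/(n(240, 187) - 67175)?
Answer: -1/67152 ≈ -1.4892e-5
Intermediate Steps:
n(S, F) = 23 (n(S, F) = 57 - 34 = 23)
1/(n(240, 187) - 67175) = 1/(23 - 67175) = 1/(-67152) = -1/67152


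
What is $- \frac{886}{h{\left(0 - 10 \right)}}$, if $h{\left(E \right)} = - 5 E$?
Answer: $- \frac{443}{25} \approx -17.72$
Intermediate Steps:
$- \frac{886}{h{\left(0 - 10 \right)}} = - \frac{886}{\left(-5\right) \left(0 - 10\right)} = - \frac{886}{\left(-5\right) \left(-10\right)} = - \frac{886}{50} = \left(-886\right) \frac{1}{50} = - \frac{443}{25}$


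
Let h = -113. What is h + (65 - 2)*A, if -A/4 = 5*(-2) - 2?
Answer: 2911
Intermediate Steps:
A = 48 (A = -4*(5*(-2) - 2) = -4*(-10 - 2) = -4*(-12) = 48)
h + (65 - 2)*A = -113 + (65 - 2)*48 = -113 + 63*48 = -113 + 3024 = 2911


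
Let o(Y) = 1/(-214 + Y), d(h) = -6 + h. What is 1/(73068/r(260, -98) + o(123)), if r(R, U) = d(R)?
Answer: 11557/3324467 ≈ 0.0034763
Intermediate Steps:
r(R, U) = -6 + R
1/(73068/r(260, -98) + o(123)) = 1/(73068/(-6 + 260) + 1/(-214 + 123)) = 1/(73068/254 + 1/(-91)) = 1/(73068*(1/254) - 1/91) = 1/(36534/127 - 1/91) = 1/(3324467/11557) = 11557/3324467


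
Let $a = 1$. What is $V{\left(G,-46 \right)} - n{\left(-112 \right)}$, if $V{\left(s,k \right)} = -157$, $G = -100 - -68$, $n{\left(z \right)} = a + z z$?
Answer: $-12702$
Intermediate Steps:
$n{\left(z \right)} = 1 + z^{2}$ ($n{\left(z \right)} = 1 + z z = 1 + z^{2}$)
$G = -32$ ($G = -100 + 68 = -32$)
$V{\left(G,-46 \right)} - n{\left(-112 \right)} = -157 - \left(1 + \left(-112\right)^{2}\right) = -157 - \left(1 + 12544\right) = -157 - 12545 = -12702$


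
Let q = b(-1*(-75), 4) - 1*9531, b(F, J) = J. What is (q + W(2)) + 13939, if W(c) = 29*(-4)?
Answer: 4296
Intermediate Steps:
W(c) = -116
q = -9527 (q = 4 - 1*9531 = 4 - 9531 = -9527)
(q + W(2)) + 13939 = (-9527 - 116) + 13939 = -9643 + 13939 = 4296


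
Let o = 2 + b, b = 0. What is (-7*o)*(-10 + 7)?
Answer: 42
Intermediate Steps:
o = 2 (o = 2 + 0 = 2)
(-7*o)*(-10 + 7) = (-7*2)*(-10 + 7) = -14*(-3) = 42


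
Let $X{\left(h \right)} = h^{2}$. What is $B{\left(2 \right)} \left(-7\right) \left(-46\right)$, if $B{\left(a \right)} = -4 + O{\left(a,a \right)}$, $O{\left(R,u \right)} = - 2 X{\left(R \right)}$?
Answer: $-3864$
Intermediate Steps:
$O{\left(R,u \right)} = - 2 R^{2}$
$B{\left(a \right)} = -4 - 2 a^{2}$
$B{\left(2 \right)} \left(-7\right) \left(-46\right) = \left(-4 - 2 \cdot 2^{2}\right) \left(-7\right) \left(-46\right) = \left(-4 - 8\right) \left(-7\right) \left(-46\right) = \left(-12\right) \left(-7\right) \left(-46\right) = 84 \left(-46\right) = -3864$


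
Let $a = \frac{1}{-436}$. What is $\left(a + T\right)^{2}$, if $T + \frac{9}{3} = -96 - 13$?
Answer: $\frac{2384661889}{190096} \approx 12545.0$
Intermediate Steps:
$T = -112$ ($T = -3 - 109 = -112$)
$a = - \frac{1}{436} \approx -0.0022936$
$\left(a + T\right)^{2} = \left(- \frac{1}{436} - 112\right)^{2} = \left(- \frac{48833}{436}\right)^{2} = \frac{2384661889}{190096}$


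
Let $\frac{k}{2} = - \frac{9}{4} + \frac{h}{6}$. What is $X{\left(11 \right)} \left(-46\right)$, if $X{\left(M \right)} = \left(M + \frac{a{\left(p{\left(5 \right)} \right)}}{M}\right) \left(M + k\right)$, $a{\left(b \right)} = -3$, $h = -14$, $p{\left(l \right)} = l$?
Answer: $- \frac{2714}{3} \approx -904.67$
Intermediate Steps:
$k = - \frac{55}{6}$ ($k = 2 \left(- \frac{9}{4} - \frac{14}{6}\right) = 2 \left(\left(-9\right) \frac{1}{4} - \frac{7}{3}\right) = 2 \left(- \frac{9}{4} - \frac{7}{3}\right) = 2 \left(- \frac{55}{12}\right) = - \frac{55}{6} \approx -9.1667$)
$X{\left(M \right)} = \left(- \frac{55}{6} + M\right) \left(M - \frac{3}{M}\right)$ ($X{\left(M \right)} = \left(M - \frac{3}{M}\right) \left(M - \frac{55}{6}\right) = \left(M - \frac{3}{M}\right) \left(- \frac{55}{6} + M\right) = \left(- \frac{55}{6} + M\right) \left(M - \frac{3}{M}\right)$)
$X{\left(11 \right)} \left(-46\right) = \left(-3 + 11^{2} - \frac{605}{6} + \frac{55}{2 \cdot 11}\right) \left(-46\right) = \left(-3 + 121 - \frac{605}{6} + \frac{55}{2} \cdot \frac{1}{11}\right) \left(-46\right) = \left(-3 + 121 - \frac{605}{6} + \frac{5}{2}\right) \left(-46\right) = \frac{59}{3} \left(-46\right) = - \frac{2714}{3}$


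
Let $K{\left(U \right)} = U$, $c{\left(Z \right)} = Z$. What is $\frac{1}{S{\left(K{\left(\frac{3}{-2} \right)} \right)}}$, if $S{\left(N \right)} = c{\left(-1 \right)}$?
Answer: $-1$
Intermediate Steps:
$S{\left(N \right)} = -1$
$\frac{1}{S{\left(K{\left(\frac{3}{-2} \right)} \right)}} = \frac{1}{-1} = -1$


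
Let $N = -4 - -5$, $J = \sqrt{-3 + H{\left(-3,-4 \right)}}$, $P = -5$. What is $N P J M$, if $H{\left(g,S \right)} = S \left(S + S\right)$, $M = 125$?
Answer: $- 625 \sqrt{29} \approx -3365.7$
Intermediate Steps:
$H{\left(g,S \right)} = 2 S^{2}$ ($H{\left(g,S \right)} = S 2 S = 2 S^{2}$)
$J = \sqrt{29}$ ($J = \sqrt{-3 + 2 \left(-4\right)^{2}} = \sqrt{-3 + 2 \cdot 16} = \sqrt{-3 + 32} = \sqrt{29} \approx 5.3852$)
$N = 1$ ($N = -4 + 5 = 1$)
$N P J M = 1 \left(-5\right) \sqrt{29} \cdot 125 = - 5 \sqrt{29} \cdot 125 = - 625 \sqrt{29}$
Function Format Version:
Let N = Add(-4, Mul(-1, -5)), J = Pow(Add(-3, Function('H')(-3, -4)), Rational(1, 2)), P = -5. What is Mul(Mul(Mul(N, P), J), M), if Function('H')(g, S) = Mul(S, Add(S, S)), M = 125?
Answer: Mul(-625, Pow(29, Rational(1, 2))) ≈ -3365.7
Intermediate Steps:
Function('H')(g, S) = Mul(2, Pow(S, 2)) (Function('H')(g, S) = Mul(S, Mul(2, S)) = Mul(2, Pow(S, 2)))
J = Pow(29, Rational(1, 2)) (J = Pow(Add(-3, Mul(2, Pow(-4, 2))), Rational(1, 2)) = Pow(Add(-3, Mul(2, 16)), Rational(1, 2)) = Pow(Add(-3, 32), Rational(1, 2)) = Pow(29, Rational(1, 2)) ≈ 5.3852)
N = 1 (N = Add(-4, 5) = 1)
Mul(Mul(Mul(N, P), J), M) = Mul(Mul(Mul(1, -5), Pow(29, Rational(1, 2))), 125) = Mul(Mul(-5, Pow(29, Rational(1, 2))), 125) = Mul(-625, Pow(29, Rational(1, 2)))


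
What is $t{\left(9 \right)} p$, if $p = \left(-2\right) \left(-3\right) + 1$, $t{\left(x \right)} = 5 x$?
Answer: $315$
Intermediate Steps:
$p = 7$ ($p = 6 + 1 = 7$)
$t{\left(9 \right)} p = 5 \cdot 9 \cdot 7 = 45 \cdot 7 = 315$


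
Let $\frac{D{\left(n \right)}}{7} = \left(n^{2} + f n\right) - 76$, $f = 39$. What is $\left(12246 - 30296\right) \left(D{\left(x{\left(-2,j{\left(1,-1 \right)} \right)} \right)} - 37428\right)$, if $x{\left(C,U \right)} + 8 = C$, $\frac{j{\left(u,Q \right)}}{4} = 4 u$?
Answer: $721819500$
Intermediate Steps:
$j{\left(u,Q \right)} = 16 u$ ($j{\left(u,Q \right)} = 4 \cdot 4 u = 16 u$)
$x{\left(C,U \right)} = -8 + C$
$D{\left(n \right)} = -532 + 7 n^{2} + 273 n$ ($D{\left(n \right)} = 7 \left(\left(n^{2} + 39 n\right) - 76\right) = 7 \left(-76 + n^{2} + 39 n\right) = -532 + 7 n^{2} + 273 n$)
$\left(12246 - 30296\right) \left(D{\left(x{\left(-2,j{\left(1,-1 \right)} \right)} \right)} - 37428\right) = \left(12246 - 30296\right) \left(\left(-532 + 7 \left(-8 - 2\right)^{2} + 273 \left(-8 - 2\right)\right) - 37428\right) = - 18050 \left(\left(-532 + 7 \left(-10\right)^{2} + 273 \left(-10\right)\right) - 37428\right) = - 18050 \left(\left(-532 + 7 \cdot 100 - 2730\right) - 37428\right) = - 18050 \left(\left(-532 + 700 - 2730\right) - 37428\right) = - 18050 \left(-2562 - 37428\right) = \left(-18050\right) \left(-39990\right) = 721819500$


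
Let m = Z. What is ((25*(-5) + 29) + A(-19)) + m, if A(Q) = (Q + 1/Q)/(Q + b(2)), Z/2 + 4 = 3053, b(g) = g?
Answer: 1939008/323 ≈ 6003.1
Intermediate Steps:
Z = 6098 (Z = -8 + 2*3053 = -8 + 6106 = 6098)
m = 6098
A(Q) = (Q + 1/Q)/(2 + Q) (A(Q) = (Q + 1/Q)/(Q + 2) = (Q + 1/Q)/(2 + Q))
((25*(-5) + 29) + A(-19)) + m = ((25*(-5) + 29) + (1 + (-19)²)/((-19)*(2 - 19))) + 6098 = ((-125 + 29) - 1/19*(1 + 361)/(-17)) + 6098 = (-96 - 1/19*(-1/17)*362) + 6098 = (-96 + 362/323) + 6098 = -30646/323 + 6098 = 1939008/323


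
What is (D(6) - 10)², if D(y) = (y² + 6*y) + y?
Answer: 4624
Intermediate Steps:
D(y) = y² + 7*y
(D(6) - 10)² = (6*(7 + 6) - 10)² = (6*13 - 10)² = (78 - 10)² = 68² = 4624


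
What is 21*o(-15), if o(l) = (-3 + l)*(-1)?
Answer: 378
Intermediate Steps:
o(l) = 3 - l
21*o(-15) = 21*(3 - 1*(-15)) = 21*(3 + 15) = 21*18 = 378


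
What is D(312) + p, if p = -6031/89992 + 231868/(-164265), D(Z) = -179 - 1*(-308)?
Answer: 1885090181249/14782535880 ≈ 127.52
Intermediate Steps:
D(Z) = 129 (D(Z) = -179 + 308 = 129)
p = -21856947271/14782535880 (p = -6031*1/89992 + 231868*(-1/164265) = -6031/89992 - 231868/164265 = -21856947271/14782535880 ≈ -1.4786)
D(312) + p = 129 - 21856947271/14782535880 = 1885090181249/14782535880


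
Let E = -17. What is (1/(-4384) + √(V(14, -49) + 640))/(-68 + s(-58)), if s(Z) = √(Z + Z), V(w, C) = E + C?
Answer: 17/5195040 - 17*√574/1185 - I*√16646/2370 + I*√29/10390080 ≈ -0.3437 - 0.054438*I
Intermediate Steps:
V(w, C) = -17 + C
s(Z) = √2*√Z (s(Z) = √(2*Z) = √2*√Z)
(1/(-4384) + √(V(14, -49) + 640))/(-68 + s(-58)) = (1/(-4384) + √((-17 - 49) + 640))/(-68 + √2*√(-58)) = (-1/4384 + √(-66 + 640))/(-68 + √2*(I*√58)) = (-1/4384 + √574)/(-68 + 2*I*√29)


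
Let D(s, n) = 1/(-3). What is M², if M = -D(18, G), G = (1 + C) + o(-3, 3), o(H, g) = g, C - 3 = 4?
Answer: ⅑ ≈ 0.11111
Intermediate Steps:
C = 7 (C = 3 + 4 = 7)
G = 11 (G = (1 + 7) + 3 = 8 + 3 = 11)
D(s, n) = -⅓
M = ⅓ (M = -1*(-⅓) = ⅓ ≈ 0.33333)
M² = (⅓)² = ⅑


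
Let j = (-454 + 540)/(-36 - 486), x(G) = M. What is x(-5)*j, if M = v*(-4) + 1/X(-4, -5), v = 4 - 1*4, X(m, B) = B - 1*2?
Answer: 43/1827 ≈ 0.023536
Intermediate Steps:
X(m, B) = -2 + B (X(m, B) = B - 2 = -2 + B)
v = 0 (v = 4 - 4 = 0)
M = -1/7 (M = 0*(-4) + 1/(-2 - 5) = 0 + 1/(-7) = 0 - 1/7 = -1/7 ≈ -0.14286)
x(G) = -1/7
j = -43/261 (j = 86/(-522) = 86*(-1/522) = -43/261 ≈ -0.16475)
x(-5)*j = -1/7*(-43/261) = 43/1827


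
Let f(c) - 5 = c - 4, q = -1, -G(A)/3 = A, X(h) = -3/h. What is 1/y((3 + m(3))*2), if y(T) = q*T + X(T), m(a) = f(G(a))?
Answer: 10/103 ≈ 0.097087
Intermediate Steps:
G(A) = -3*A
f(c) = 1 + c (f(c) = 5 + (c - 4) = 5 + (-4 + c) = 1 + c)
m(a) = 1 - 3*a
y(T) = -T - 3/T
1/y((3 + m(3))*2) = 1/(-(3 + (1 - 3*3))*2 - 3*1/(2*(3 + (1 - 3*3)))) = 1/(-(3 + (1 - 9))*2 - 3*1/(2*(3 + (1 - 9)))) = 1/(-(3 - 8)*2 - 3*1/(2*(3 - 8))) = 1/(-(-5)*2 - 3/((-5*2))) = 1/(-1*(-10) - 3/(-10)) = 1/(10 - 3*(-⅒)) = 1/(10 + 3/10) = 1/(103/10) = 10/103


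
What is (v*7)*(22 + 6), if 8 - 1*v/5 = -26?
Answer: 33320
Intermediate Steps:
v = 170 (v = 40 - 5*(-26) = 40 + 130 = 170)
(v*7)*(22 + 6) = (170*7)*(22 + 6) = 1190*28 = 33320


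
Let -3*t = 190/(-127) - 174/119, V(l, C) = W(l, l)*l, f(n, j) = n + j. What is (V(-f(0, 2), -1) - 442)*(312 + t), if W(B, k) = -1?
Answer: -6243809440/45339 ≈ -1.3771e+5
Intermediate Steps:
f(n, j) = j + n
V(l, C) = -l
t = 44708/45339 (t = -(190/(-127) - 174/119)/3 = -(190*(-1/127) - 174*1/119)/3 = -(-190/127 - 174/119)/3 = -1/3*(-44708/15113) = 44708/45339 ≈ 0.98608)
(V(-f(0, 2), -1) - 442)*(312 + t) = (-(-1)*(2 + 0) - 442)*(312 + 44708/45339) = (-(-1)*2 - 442)*(14190476/45339) = (-1*(-2) - 442)*(14190476/45339) = (2 - 442)*(14190476/45339) = -440*14190476/45339 = -6243809440/45339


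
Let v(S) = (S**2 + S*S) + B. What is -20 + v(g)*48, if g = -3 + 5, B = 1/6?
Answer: 372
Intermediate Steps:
B = 1/6 (B = 1*(1/6) = 1/6 ≈ 0.16667)
g = 2
v(S) = 1/6 + 2*S**2 (v(S) = (S**2 + S*S) + 1/6 = (S**2 + S**2) + 1/6 = 2*S**2 + 1/6 = 1/6 + 2*S**2)
-20 + v(g)*48 = -20 + (1/6 + 2*2**2)*48 = -20 + (1/6 + 2*4)*48 = -20 + (1/6 + 8)*48 = -20 + (49/6)*48 = -20 + 392 = 372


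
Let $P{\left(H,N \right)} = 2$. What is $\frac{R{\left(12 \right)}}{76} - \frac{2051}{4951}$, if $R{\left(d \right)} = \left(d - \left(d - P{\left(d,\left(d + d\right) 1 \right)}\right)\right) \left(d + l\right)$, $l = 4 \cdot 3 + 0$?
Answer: $\frac{20443}{94069} \approx 0.21732$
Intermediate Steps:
$l = 12$ ($l = 12 + 0 = 12$)
$R{\left(d \right)} = 24 + 2 d$ ($R{\left(d \right)} = \left(d - \left(-2 + d\right)\right) \left(d + 12\right) = 2 \left(12 + d\right) = 24 + 2 d$)
$\frac{R{\left(12 \right)}}{76} - \frac{2051}{4951} = \frac{24 + 2 \cdot 12}{76} - \frac{2051}{4951} = \left(24 + 24\right) \frac{1}{76} - \frac{2051}{4951} = 48 \cdot \frac{1}{76} - \frac{2051}{4951} = \frac{12}{19} - \frac{2051}{4951} = \frac{20443}{94069}$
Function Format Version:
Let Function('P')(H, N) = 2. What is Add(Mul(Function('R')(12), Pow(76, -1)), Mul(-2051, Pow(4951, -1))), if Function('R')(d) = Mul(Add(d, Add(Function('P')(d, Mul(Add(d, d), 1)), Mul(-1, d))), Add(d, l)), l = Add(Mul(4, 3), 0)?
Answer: Rational(20443, 94069) ≈ 0.21732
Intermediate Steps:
l = 12 (l = Add(12, 0) = 12)
Function('R')(d) = Add(24, Mul(2, d)) (Function('R')(d) = Mul(Add(d, Add(2, Mul(-1, d))), Add(d, 12)) = Mul(2, Add(12, d)) = Add(24, Mul(2, d)))
Add(Mul(Function('R')(12), Pow(76, -1)), Mul(-2051, Pow(4951, -1))) = Add(Mul(Add(24, Mul(2, 12)), Pow(76, -1)), Mul(-2051, Pow(4951, -1))) = Add(Mul(Add(24, 24), Rational(1, 76)), Mul(-2051, Rational(1, 4951))) = Add(Mul(48, Rational(1, 76)), Rational(-2051, 4951)) = Add(Rational(12, 19), Rational(-2051, 4951)) = Rational(20443, 94069)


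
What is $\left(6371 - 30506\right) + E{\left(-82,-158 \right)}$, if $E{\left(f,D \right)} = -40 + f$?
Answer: $-24257$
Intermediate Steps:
$\left(6371 - 30506\right) + E{\left(-82,-158 \right)} = \left(6371 - 30506\right) - 122 = -24135 - 122 = -24257$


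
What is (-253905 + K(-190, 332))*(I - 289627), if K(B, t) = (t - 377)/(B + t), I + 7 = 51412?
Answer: 4294494100605/71 ≈ 6.0486e+10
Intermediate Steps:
I = 51405 (I = -7 + 51412 = 51405)
K(B, t) = (-377 + t)/(B + t)
(-253905 + K(-190, 332))*(I - 289627) = (-253905 + (-377 + 332)/(-190 + 332))*(51405 - 289627) = (-253905 - 45/142)*(-238222) = -36054555/142*(-238222) = 4294494100605/71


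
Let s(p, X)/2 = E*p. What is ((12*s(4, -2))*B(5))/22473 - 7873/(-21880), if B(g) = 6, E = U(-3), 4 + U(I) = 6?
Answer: 22459521/54634360 ≈ 0.41109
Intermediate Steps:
U(I) = 2 (U(I) = -4 + 6 = 2)
E = 2
s(p, X) = 4*p (s(p, X) = 2*(2*p) = 4*p)
((12*s(4, -2))*B(5))/22473 - 7873/(-21880) = ((12*(4*4))*6)/22473 - 7873/(-21880) = ((12*16)*6)*(1/22473) - 7873*(-1/21880) = (192*6)*(1/22473) + 7873/21880 = 1152*(1/22473) + 7873/21880 = 128/2497 + 7873/21880 = 22459521/54634360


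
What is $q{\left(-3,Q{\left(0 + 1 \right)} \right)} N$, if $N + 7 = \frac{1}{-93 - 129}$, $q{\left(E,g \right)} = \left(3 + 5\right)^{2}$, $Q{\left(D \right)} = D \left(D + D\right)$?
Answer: $- \frac{49760}{111} \approx -448.29$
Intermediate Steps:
$Q{\left(D \right)} = 2 D^{2}$ ($Q{\left(D \right)} = D 2 D = 2 D^{2}$)
$q{\left(E,g \right)} = 64$ ($q{\left(E,g \right)} = 8^{2} = 64$)
$N = - \frac{1555}{222}$ ($N = -7 + \frac{1}{-93 - 129} = -7 + \frac{1}{-222} = -7 - \frac{1}{222} = - \frac{1555}{222} \approx -7.0045$)
$q{\left(-3,Q{\left(0 + 1 \right)} \right)} N = 64 \left(- \frac{1555}{222}\right) = - \frac{49760}{111}$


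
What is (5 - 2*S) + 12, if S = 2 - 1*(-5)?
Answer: 3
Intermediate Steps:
S = 7 (S = 2 + 5 = 7)
(5 - 2*S) + 12 = (5 - 2*7) + 12 = (5 - 14) + 12 = -9 + 12 = 3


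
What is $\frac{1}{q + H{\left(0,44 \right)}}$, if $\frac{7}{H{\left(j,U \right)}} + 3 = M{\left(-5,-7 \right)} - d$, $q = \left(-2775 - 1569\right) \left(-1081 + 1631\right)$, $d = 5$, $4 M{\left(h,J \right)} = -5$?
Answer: $- \frac{37}{88400428} \approx -4.1855 \cdot 10^{-7}$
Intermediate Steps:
$M{\left(h,J \right)} = - \frac{5}{4}$ ($M{\left(h,J \right)} = \frac{1}{4} \left(-5\right) = - \frac{5}{4}$)
$q = -2389200$ ($q = \left(-4344\right) 550 = -2389200$)
$H{\left(j,U \right)} = - \frac{28}{37}$ ($H{\left(j,U \right)} = \frac{7}{-3 - \frac{25}{4}} = \frac{7}{- \frac{37}{4}} = 7 \left(- \frac{4}{37}\right) = - \frac{28}{37}$)
$\frac{1}{q + H{\left(0,44 \right)}} = \frac{1}{-2389200 - \frac{28}{37}} = \frac{1}{- \frac{88400428}{37}} = - \frac{37}{88400428}$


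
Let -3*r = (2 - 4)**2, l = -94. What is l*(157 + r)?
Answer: -43898/3 ≈ -14633.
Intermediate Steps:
r = -4/3 (r = -(2 - 4)**2/3 = -1/3*(-2)**2 = -1/3*4 = -4/3 ≈ -1.3333)
l*(157 + r) = -94*(157 - 4/3) = -94*467/3 = -43898/3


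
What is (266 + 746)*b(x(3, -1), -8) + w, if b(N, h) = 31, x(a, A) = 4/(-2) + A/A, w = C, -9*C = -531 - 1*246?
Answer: 94375/3 ≈ 31458.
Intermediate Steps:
C = 259/3 (C = -(-531 - 1*246)/9 = -(-531 - 246)/9 = -⅑*(-777) = 259/3 ≈ 86.333)
w = 259/3 ≈ 86.333
x(a, A) = -1 (x(a, A) = 4*(-½) + 1 = -2 + 1 = -1)
(266 + 746)*b(x(3, -1), -8) + w = (266 + 746)*31 + 259/3 = 1012*31 + 259/3 = 31372 + 259/3 = 94375/3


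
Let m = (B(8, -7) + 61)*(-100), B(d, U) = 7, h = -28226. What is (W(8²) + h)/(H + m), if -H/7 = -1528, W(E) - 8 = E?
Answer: -14077/1948 ≈ -7.2264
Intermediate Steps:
W(E) = 8 + E
H = 10696 (H = -7*(-1528) = 10696)
m = -6800 (m = (7 + 61)*(-100) = 68*(-100) = -6800)
(W(8²) + h)/(H + m) = ((8 + 8²) - 28226)/(10696 - 6800) = ((8 + 64) - 28226)/3896 = (72 - 28226)*(1/3896) = -28154*1/3896 = -14077/1948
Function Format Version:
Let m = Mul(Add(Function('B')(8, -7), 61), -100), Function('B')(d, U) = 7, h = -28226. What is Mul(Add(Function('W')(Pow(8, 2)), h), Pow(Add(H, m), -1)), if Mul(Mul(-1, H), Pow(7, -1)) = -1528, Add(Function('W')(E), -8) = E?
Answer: Rational(-14077, 1948) ≈ -7.2264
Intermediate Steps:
Function('W')(E) = Add(8, E)
H = 10696 (H = Mul(-7, -1528) = 10696)
m = -6800 (m = Mul(Add(7, 61), -100) = Mul(68, -100) = -6800)
Mul(Add(Function('W')(Pow(8, 2)), h), Pow(Add(H, m), -1)) = Mul(Add(Add(8, Pow(8, 2)), -28226), Pow(Add(10696, -6800), -1)) = Mul(Add(Add(8, 64), -28226), Pow(3896, -1)) = Mul(Add(72, -28226), Rational(1, 3896)) = Mul(-28154, Rational(1, 3896)) = Rational(-14077, 1948)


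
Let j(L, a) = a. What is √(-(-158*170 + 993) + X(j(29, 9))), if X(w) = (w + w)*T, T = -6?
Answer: √25759 ≈ 160.50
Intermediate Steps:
X(w) = -12*w (X(w) = (w + w)*(-6) = (2*w)*(-6) = -12*w)
√(-(-158*170 + 993) + X(j(29, 9))) = √(-(-158*170 + 993) - 12*9) = √(-(-26860 + 993) - 108) = √(-1*(-25867) - 108) = √(25867 - 108) = √25759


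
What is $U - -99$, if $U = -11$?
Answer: $88$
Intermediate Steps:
$U - -99 = -11 - -99 = -11 + 99 = 88$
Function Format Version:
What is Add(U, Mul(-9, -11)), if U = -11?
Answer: 88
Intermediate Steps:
Add(U, Mul(-9, -11)) = Add(-11, Mul(-9, -11)) = Add(-11, 99) = 88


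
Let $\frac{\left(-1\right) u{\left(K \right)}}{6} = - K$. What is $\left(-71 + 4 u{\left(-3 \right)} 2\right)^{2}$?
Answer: $46225$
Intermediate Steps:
$u{\left(K \right)} = 6 K$ ($u{\left(K \right)} = - 6 \left(- K\right) = 6 K$)
$\left(-71 + 4 u{\left(-3 \right)} 2\right)^{2} = \left(-71 + 4 \cdot 6 \left(-3\right) 2\right)^{2} = \left(-71 + 4 \left(-18\right) 2\right)^{2} = \left(-71 - 144\right)^{2} = \left(-215\right)^{2} = 46225$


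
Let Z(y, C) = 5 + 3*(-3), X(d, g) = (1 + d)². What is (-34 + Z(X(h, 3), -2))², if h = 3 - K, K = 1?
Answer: 1444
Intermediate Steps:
h = 2 (h = 3 - 1*1 = 3 - 1 = 2)
Z(y, C) = -4 (Z(y, C) = 5 - 9 = -4)
(-34 + Z(X(h, 3), -2))² = (-34 - 4)² = (-38)² = 1444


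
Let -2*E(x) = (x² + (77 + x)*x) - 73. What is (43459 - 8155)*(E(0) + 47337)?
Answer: 1672474044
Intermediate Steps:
E(x) = 73/2 - x²/2 - x*(77 + x)/2 (E(x) = -((x² + (77 + x)*x) - 73)/2 = -((x² + x*(77 + x)) - 73)/2 = -(-73 + x² + x*(77 + x))/2 = 73/2 - x²/2 - x*(77 + x)/2)
(43459 - 8155)*(E(0) + 47337) = (43459 - 8155)*((73/2 - 1*0² - 77/2*0) + 47337) = 35304*((73/2 - 1*0 + 0) + 47337) = 35304*((73/2 + 0 + 0) + 47337) = 35304*(73/2 + 47337) = 35304*(94747/2) = 1672474044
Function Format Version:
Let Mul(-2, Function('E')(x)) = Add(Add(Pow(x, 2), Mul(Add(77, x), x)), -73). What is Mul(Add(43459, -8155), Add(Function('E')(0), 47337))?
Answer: 1672474044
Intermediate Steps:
Function('E')(x) = Add(Rational(73, 2), Mul(Rational(-1, 2), Pow(x, 2)), Mul(Rational(-1, 2), x, Add(77, x))) (Function('E')(x) = Mul(Rational(-1, 2), Add(Add(Pow(x, 2), Mul(Add(77, x), x)), -73)) = Mul(Rational(-1, 2), Add(Add(Pow(x, 2), Mul(x, Add(77, x))), -73)) = Mul(Rational(-1, 2), Add(-73, Pow(x, 2), Mul(x, Add(77, x)))) = Add(Rational(73, 2), Mul(Rational(-1, 2), Pow(x, 2)), Mul(Rational(-1, 2), x, Add(77, x))))
Mul(Add(43459, -8155), Add(Function('E')(0), 47337)) = Mul(Add(43459, -8155), Add(Add(Rational(73, 2), Mul(-1, Pow(0, 2)), Mul(Rational(-77, 2), 0)), 47337)) = Mul(35304, Add(Add(Rational(73, 2), Mul(-1, 0), 0), 47337)) = Mul(35304, Add(Add(Rational(73, 2), 0, 0), 47337)) = Mul(35304, Add(Rational(73, 2), 47337)) = Mul(35304, Rational(94747, 2)) = 1672474044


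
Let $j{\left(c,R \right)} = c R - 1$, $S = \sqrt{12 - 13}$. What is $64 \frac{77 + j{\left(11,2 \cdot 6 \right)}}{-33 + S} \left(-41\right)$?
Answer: $\frac{9005568}{545} + \frac{272896 i}{545} \approx 16524.0 + 500.73 i$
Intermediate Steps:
$S = i$ ($S = \sqrt{-1} = i \approx 1.0 i$)
$j{\left(c,R \right)} = -1 + R c$ ($j{\left(c,R \right)} = R c - 1 = -1 + R c$)
$64 \frac{77 + j{\left(11,2 \cdot 6 \right)}}{-33 + S} \left(-41\right) = 64 \frac{77 - \left(1 - 2 \cdot 6 \cdot 11\right)}{-33 + i} \left(-41\right) = 64 \left(77 + \left(-1 + 12 \cdot 11\right)\right) \frac{-33 - i}{1090} \left(-41\right) = 64 \left(77 + \left(-1 + 132\right)\right) \frac{-33 - i}{1090} \left(-41\right) = 64 \left(77 + 131\right) \frac{-33 - i}{1090} \left(-41\right) = 64 \cdot 208 \frac{-33 - i}{1090} \left(-41\right) = 64 \frac{104 \left(-33 - i\right)}{545} \left(-41\right) = \frac{6656 \left(-33 - i\right)}{545} \left(-41\right) = - \frac{272896 \left(-33 - i\right)}{545}$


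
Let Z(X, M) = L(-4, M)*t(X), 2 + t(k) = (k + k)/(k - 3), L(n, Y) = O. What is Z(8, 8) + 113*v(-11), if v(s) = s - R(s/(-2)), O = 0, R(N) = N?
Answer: -3729/2 ≈ -1864.5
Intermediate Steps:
L(n, Y) = 0
t(k) = -2 + 2*k/(-3 + k) (t(k) = -2 + (k + k)/(k - 3) = -2 + (2*k)/(-3 + k) = -2 + 2*k/(-3 + k))
v(s) = 3*s/2 (v(s) = s - s/(-2) = s - s*(-1)/2 = s - (-1)*s/2 = s + s/2 = 3*s/2)
Z(X, M) = 0 (Z(X, M) = 0*(6/(-3 + X)) = 0)
Z(8, 8) + 113*v(-11) = 0 + 113*((3/2)*(-11)) = 0 + 113*(-33/2) = 0 - 3729/2 = -3729/2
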